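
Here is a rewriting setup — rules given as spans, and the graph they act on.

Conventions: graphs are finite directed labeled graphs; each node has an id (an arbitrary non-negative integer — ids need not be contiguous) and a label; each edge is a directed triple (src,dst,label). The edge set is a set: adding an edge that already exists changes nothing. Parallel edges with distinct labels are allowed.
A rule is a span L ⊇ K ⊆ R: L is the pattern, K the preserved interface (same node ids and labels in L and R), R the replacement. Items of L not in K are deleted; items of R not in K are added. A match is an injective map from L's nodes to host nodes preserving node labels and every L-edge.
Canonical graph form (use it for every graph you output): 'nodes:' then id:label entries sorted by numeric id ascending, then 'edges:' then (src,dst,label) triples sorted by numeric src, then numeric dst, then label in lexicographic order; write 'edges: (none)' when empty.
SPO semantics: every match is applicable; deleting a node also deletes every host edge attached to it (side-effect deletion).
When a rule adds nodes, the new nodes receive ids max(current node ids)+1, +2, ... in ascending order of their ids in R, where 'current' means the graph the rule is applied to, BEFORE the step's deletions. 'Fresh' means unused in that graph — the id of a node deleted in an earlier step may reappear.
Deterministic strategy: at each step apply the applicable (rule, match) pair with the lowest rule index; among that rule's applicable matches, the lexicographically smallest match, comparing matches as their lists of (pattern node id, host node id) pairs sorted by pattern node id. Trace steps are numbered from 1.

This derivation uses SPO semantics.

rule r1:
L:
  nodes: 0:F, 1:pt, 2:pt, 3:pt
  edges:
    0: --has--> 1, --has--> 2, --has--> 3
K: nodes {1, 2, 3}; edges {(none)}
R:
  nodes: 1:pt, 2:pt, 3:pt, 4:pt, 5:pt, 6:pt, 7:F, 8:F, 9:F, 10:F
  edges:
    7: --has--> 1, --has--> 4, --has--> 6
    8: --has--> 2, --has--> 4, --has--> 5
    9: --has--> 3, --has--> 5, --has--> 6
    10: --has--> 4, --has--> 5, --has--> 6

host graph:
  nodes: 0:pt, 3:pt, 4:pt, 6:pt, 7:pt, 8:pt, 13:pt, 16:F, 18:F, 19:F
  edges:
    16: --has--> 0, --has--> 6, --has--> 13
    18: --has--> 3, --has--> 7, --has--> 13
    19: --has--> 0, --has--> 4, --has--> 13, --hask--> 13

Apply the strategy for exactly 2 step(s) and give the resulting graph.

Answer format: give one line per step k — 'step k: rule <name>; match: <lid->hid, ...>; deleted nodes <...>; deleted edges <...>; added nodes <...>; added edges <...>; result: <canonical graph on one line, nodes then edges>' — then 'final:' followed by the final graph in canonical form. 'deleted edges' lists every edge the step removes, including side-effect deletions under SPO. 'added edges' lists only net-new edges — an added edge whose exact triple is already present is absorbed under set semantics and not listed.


step 1: rule r1; match: 0->16, 1->0, 2->6, 3->13; deleted nodes 16; deleted edges (16,0,has); (16,6,has); (16,13,has); added nodes 20, 21, 22, 23, 24, 25, 26; added edges (23,0,has); (23,20,has); (23,22,has); (24,6,has); (24,20,has); (24,21,has); (25,13,has); (25,21,has); (25,22,has); (26,20,has); (26,21,has); (26,22,has); result: nodes: 0:pt, 3:pt, 4:pt, 6:pt, 7:pt, 8:pt, 13:pt, 18:F, 19:F, 20:pt, 21:pt, 22:pt, 23:F, 24:F, 25:F, 26:F edges: (18,3,has); (18,7,has); (18,13,has); (19,0,has); (19,4,has); (19,13,has); (19,13,hask); (23,0,has); (23,20,has); (23,22,has); (24,6,has); (24,20,has); (24,21,has); (25,13,has); (25,21,has); (25,22,has); (26,20,has); (26,21,has); (26,22,has)
step 2: rule r1; match: 0->18, 1->3, 2->7, 3->13; deleted nodes 18; deleted edges (18,3,has); (18,7,has); (18,13,has); added nodes 27, 28, 29, 30, 31, 32, 33; added edges (30,3,has); (30,27,has); (30,29,has); (31,7,has); (31,27,has); (31,28,has); (32,13,has); (32,28,has); (32,29,has); (33,27,has); (33,28,has); (33,29,has); result: nodes: 0:pt, 3:pt, 4:pt, 6:pt, 7:pt, 8:pt, 13:pt, 19:F, 20:pt, 21:pt, 22:pt, 23:F, 24:F, 25:F, 26:F, 27:pt, 28:pt, 29:pt, 30:F, 31:F, 32:F, 33:F edges: (19,0,has); (19,4,has); (19,13,has); (19,13,hask); (23,0,has); (23,20,has); (23,22,has); (24,6,has); (24,20,has); (24,21,has); (25,13,has); (25,21,has); (25,22,has); (26,20,has); (26,21,has); (26,22,has); (30,3,has); (30,27,has); (30,29,has); (31,7,has); (31,27,has); (31,28,has); (32,13,has); (32,28,has); (32,29,has); (33,27,has); (33,28,has); (33,29,has)
final:
nodes: 0:pt, 3:pt, 4:pt, 6:pt, 7:pt, 8:pt, 13:pt, 19:F, 20:pt, 21:pt, 22:pt, 23:F, 24:F, 25:F, 26:F, 27:pt, 28:pt, 29:pt, 30:F, 31:F, 32:F, 33:F
edges: (19,0,has); (19,4,has); (19,13,has); (19,13,hask); (23,0,has); (23,20,has); (23,22,has); (24,6,has); (24,20,has); (24,21,has); (25,13,has); (25,21,has); (25,22,has); (26,20,has); (26,21,has); (26,22,has); (30,3,has); (30,27,has); (30,29,has); (31,7,has); (31,27,has); (31,28,has); (32,13,has); (32,28,has); (32,29,has); (33,27,has); (33,28,has); (33,29,has)


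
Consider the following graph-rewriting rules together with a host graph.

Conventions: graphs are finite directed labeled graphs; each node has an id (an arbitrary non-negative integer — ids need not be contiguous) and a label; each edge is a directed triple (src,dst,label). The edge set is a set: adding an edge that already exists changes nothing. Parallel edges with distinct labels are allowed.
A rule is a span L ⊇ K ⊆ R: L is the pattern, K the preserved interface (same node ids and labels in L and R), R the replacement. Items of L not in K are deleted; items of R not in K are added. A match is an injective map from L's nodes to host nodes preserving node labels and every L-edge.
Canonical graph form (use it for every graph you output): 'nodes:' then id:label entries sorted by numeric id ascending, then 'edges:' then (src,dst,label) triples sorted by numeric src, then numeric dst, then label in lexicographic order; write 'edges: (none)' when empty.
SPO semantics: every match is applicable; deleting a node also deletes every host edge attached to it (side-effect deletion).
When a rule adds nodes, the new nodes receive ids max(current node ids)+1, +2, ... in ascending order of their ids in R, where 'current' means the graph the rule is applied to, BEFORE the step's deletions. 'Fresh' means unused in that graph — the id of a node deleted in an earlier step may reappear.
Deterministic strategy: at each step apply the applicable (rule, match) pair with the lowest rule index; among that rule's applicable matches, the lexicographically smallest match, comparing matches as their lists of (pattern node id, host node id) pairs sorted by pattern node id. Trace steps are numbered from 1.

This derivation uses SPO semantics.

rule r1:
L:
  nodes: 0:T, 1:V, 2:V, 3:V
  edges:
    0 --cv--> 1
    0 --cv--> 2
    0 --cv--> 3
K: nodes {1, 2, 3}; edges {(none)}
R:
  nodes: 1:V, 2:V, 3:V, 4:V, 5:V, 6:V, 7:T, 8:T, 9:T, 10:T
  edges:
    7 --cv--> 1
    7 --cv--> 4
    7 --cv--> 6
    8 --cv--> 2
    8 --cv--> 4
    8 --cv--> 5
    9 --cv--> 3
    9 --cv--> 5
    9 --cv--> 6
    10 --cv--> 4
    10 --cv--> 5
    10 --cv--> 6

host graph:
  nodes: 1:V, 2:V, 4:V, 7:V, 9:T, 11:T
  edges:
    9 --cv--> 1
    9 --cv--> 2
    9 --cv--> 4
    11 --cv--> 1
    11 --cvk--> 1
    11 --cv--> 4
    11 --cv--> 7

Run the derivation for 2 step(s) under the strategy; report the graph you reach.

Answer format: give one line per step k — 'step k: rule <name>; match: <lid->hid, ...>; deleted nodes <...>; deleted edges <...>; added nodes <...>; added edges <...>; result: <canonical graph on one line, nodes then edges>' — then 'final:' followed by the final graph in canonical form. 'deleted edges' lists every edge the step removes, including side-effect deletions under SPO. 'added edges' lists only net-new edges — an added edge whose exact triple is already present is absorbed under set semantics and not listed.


step 1: rule r1; match: 0->9, 1->1, 2->2, 3->4; deleted nodes 9; deleted edges (9,1,cv); (9,2,cv); (9,4,cv); added nodes 12, 13, 14, 15, 16, 17, 18; added edges (15,1,cv); (15,12,cv); (15,14,cv); (16,2,cv); (16,12,cv); (16,13,cv); (17,4,cv); (17,13,cv); (17,14,cv); (18,12,cv); (18,13,cv); (18,14,cv); result: nodes: 1:V, 2:V, 4:V, 7:V, 11:T, 12:V, 13:V, 14:V, 15:T, 16:T, 17:T, 18:T edges: (11,1,cv); (11,1,cvk); (11,4,cv); (11,7,cv); (15,1,cv); (15,12,cv); (15,14,cv); (16,2,cv); (16,12,cv); (16,13,cv); (17,4,cv); (17,13,cv); (17,14,cv); (18,12,cv); (18,13,cv); (18,14,cv)
step 2: rule r1; match: 0->11, 1->1, 2->4, 3->7; deleted nodes 11; deleted edges (11,1,cv); (11,1,cvk); (11,4,cv); (11,7,cv); added nodes 19, 20, 21, 22, 23, 24, 25; added edges (22,1,cv); (22,19,cv); (22,21,cv); (23,4,cv); (23,19,cv); (23,20,cv); (24,7,cv); (24,20,cv); (24,21,cv); (25,19,cv); (25,20,cv); (25,21,cv); result: nodes: 1:V, 2:V, 4:V, 7:V, 12:V, 13:V, 14:V, 15:T, 16:T, 17:T, 18:T, 19:V, 20:V, 21:V, 22:T, 23:T, 24:T, 25:T edges: (15,1,cv); (15,12,cv); (15,14,cv); (16,2,cv); (16,12,cv); (16,13,cv); (17,4,cv); (17,13,cv); (17,14,cv); (18,12,cv); (18,13,cv); (18,14,cv); (22,1,cv); (22,19,cv); (22,21,cv); (23,4,cv); (23,19,cv); (23,20,cv); (24,7,cv); (24,20,cv); (24,21,cv); (25,19,cv); (25,20,cv); (25,21,cv)
final:
nodes: 1:V, 2:V, 4:V, 7:V, 12:V, 13:V, 14:V, 15:T, 16:T, 17:T, 18:T, 19:V, 20:V, 21:V, 22:T, 23:T, 24:T, 25:T
edges: (15,1,cv); (15,12,cv); (15,14,cv); (16,2,cv); (16,12,cv); (16,13,cv); (17,4,cv); (17,13,cv); (17,14,cv); (18,12,cv); (18,13,cv); (18,14,cv); (22,1,cv); (22,19,cv); (22,21,cv); (23,4,cv); (23,19,cv); (23,20,cv); (24,7,cv); (24,20,cv); (24,21,cv); (25,19,cv); (25,20,cv); (25,21,cv)


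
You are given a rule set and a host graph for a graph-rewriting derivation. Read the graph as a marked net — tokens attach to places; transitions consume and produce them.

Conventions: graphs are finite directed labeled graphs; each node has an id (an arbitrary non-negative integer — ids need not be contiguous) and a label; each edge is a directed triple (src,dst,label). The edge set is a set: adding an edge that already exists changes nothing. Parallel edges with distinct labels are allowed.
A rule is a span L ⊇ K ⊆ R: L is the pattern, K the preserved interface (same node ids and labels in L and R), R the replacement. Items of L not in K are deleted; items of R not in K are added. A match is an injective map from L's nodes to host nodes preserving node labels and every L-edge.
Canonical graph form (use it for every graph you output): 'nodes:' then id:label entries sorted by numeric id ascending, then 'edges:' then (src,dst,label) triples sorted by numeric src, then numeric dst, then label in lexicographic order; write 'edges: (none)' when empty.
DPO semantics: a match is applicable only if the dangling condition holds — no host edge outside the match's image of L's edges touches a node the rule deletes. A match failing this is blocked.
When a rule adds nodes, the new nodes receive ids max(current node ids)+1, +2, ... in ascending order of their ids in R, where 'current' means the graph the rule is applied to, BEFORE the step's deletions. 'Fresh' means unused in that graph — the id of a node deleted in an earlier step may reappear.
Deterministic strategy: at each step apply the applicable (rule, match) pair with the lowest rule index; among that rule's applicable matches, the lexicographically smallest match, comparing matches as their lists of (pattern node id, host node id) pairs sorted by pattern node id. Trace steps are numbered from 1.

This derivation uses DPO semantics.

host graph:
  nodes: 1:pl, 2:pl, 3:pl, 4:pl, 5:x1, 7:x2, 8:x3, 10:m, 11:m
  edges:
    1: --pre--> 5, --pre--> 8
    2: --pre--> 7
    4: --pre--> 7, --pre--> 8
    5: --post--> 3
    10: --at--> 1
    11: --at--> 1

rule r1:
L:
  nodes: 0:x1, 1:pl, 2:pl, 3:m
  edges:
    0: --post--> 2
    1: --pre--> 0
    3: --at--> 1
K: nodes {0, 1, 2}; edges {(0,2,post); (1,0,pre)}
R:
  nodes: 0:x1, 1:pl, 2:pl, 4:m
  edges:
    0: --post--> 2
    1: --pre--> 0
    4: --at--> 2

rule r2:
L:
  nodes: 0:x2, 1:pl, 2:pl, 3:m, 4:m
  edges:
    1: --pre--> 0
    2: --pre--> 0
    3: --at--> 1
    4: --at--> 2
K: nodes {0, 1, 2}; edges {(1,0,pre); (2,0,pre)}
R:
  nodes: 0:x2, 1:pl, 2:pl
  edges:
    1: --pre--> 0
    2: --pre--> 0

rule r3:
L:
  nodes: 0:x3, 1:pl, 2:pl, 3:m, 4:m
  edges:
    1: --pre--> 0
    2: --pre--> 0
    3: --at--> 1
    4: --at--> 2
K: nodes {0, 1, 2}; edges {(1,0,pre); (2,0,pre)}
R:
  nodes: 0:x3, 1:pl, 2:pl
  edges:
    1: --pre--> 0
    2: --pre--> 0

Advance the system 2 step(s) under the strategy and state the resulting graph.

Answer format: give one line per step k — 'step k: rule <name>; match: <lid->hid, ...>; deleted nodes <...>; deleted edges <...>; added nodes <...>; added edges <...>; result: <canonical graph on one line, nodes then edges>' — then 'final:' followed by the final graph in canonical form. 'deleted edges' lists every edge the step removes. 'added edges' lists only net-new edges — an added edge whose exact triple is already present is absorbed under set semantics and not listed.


step 1: rule r1; match: 0->5, 1->1, 2->3, 3->10; deleted nodes 10; deleted edges (10,1,at); added nodes 12; added edges (12,3,at); result: nodes: 1:pl, 2:pl, 3:pl, 4:pl, 5:x1, 7:x2, 8:x3, 11:m, 12:m edges: (1,5,pre); (1,8,pre); (2,7,pre); (4,7,pre); (4,8,pre); (5,3,post); (11,1,at); (12,3,at)
step 2: rule r1; match: 0->5, 1->1, 2->3, 3->11; deleted nodes 11; deleted edges (11,1,at); added nodes 13; added edges (13,3,at); result: nodes: 1:pl, 2:pl, 3:pl, 4:pl, 5:x1, 7:x2, 8:x3, 12:m, 13:m edges: (1,5,pre); (1,8,pre); (2,7,pre); (4,7,pre); (4,8,pre); (5,3,post); (12,3,at); (13,3,at)
final:
nodes: 1:pl, 2:pl, 3:pl, 4:pl, 5:x1, 7:x2, 8:x3, 12:m, 13:m
edges: (1,5,pre); (1,8,pre); (2,7,pre); (4,7,pre); (4,8,pre); (5,3,post); (12,3,at); (13,3,at)


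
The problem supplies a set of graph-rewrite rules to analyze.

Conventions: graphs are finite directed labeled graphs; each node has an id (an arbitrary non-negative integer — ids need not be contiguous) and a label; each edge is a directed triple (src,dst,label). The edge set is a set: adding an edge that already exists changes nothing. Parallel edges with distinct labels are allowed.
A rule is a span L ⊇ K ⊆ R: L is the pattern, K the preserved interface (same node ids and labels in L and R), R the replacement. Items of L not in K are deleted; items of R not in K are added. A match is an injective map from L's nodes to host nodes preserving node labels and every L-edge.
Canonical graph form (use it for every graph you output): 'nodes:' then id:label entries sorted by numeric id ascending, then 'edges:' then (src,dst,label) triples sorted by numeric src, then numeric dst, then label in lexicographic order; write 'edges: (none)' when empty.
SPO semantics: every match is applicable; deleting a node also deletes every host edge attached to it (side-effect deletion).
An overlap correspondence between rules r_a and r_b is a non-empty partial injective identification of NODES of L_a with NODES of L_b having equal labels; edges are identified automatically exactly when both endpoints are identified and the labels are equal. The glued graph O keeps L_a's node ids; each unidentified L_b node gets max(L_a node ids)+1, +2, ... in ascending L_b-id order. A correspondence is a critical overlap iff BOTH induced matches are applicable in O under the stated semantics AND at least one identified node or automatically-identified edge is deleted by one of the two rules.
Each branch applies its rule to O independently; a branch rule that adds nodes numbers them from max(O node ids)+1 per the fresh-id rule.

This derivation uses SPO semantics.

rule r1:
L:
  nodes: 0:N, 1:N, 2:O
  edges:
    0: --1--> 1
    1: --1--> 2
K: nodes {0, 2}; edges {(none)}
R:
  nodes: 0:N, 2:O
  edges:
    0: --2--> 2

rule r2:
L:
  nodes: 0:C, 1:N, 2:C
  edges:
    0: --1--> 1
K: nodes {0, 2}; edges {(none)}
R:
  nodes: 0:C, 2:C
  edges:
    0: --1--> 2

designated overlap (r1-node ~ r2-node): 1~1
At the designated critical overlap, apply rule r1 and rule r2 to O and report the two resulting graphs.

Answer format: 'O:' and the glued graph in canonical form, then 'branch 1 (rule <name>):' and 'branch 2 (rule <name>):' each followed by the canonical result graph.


O:
nodes: 0:N, 1:N, 2:O, 3:C, 4:C
edges: (0,1,1); (1,2,1); (3,1,1)
branch 1 (rule r1):
nodes: 0:N, 2:O, 3:C, 4:C
edges: (0,2,2)
branch 2 (rule r2):
nodes: 0:N, 2:O, 3:C, 4:C
edges: (3,4,1)


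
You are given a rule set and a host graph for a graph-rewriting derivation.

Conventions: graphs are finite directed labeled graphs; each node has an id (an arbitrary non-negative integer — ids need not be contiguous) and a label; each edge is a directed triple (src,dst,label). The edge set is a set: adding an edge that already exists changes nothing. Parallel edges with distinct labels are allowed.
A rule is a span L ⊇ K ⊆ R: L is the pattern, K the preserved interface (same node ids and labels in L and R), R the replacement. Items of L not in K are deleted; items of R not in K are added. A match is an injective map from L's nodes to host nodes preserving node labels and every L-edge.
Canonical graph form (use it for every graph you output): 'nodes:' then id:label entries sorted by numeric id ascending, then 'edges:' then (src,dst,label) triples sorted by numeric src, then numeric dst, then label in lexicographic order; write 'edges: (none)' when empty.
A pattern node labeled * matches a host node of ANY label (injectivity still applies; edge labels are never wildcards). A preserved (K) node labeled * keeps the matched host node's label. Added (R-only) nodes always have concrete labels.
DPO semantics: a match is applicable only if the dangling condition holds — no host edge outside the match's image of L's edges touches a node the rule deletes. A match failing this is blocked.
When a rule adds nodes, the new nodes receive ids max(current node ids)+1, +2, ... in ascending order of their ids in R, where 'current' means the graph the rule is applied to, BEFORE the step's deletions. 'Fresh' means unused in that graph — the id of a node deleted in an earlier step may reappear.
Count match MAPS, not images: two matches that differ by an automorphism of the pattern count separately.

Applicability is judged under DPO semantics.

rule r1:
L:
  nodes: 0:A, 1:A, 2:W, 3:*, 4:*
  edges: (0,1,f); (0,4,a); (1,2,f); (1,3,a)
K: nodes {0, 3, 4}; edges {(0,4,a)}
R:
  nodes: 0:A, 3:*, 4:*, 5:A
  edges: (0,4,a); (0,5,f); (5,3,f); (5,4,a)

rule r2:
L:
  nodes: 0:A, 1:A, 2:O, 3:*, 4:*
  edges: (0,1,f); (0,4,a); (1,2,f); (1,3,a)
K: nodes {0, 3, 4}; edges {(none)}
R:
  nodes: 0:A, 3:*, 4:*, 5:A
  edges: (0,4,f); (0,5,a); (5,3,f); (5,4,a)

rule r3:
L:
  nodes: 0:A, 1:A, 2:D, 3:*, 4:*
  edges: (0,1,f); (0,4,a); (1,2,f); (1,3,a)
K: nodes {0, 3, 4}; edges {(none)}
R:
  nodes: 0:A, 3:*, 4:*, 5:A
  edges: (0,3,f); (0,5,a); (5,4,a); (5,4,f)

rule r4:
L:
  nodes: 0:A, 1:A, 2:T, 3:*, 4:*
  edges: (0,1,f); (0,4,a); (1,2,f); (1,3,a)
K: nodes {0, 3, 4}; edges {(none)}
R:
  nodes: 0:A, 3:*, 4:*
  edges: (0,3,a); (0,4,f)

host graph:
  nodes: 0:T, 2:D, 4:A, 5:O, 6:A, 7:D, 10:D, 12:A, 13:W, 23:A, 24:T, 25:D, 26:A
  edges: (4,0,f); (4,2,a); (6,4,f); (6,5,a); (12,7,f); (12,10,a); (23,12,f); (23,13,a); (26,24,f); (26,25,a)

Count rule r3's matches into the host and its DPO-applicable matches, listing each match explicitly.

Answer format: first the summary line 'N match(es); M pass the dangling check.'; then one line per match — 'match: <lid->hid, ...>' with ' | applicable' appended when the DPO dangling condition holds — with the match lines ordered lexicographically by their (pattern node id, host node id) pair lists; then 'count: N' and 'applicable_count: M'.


1 match(es); 1 pass the dangling check.
match: 0->23, 1->12, 2->7, 3->10, 4->13 | applicable
count: 1
applicable_count: 1


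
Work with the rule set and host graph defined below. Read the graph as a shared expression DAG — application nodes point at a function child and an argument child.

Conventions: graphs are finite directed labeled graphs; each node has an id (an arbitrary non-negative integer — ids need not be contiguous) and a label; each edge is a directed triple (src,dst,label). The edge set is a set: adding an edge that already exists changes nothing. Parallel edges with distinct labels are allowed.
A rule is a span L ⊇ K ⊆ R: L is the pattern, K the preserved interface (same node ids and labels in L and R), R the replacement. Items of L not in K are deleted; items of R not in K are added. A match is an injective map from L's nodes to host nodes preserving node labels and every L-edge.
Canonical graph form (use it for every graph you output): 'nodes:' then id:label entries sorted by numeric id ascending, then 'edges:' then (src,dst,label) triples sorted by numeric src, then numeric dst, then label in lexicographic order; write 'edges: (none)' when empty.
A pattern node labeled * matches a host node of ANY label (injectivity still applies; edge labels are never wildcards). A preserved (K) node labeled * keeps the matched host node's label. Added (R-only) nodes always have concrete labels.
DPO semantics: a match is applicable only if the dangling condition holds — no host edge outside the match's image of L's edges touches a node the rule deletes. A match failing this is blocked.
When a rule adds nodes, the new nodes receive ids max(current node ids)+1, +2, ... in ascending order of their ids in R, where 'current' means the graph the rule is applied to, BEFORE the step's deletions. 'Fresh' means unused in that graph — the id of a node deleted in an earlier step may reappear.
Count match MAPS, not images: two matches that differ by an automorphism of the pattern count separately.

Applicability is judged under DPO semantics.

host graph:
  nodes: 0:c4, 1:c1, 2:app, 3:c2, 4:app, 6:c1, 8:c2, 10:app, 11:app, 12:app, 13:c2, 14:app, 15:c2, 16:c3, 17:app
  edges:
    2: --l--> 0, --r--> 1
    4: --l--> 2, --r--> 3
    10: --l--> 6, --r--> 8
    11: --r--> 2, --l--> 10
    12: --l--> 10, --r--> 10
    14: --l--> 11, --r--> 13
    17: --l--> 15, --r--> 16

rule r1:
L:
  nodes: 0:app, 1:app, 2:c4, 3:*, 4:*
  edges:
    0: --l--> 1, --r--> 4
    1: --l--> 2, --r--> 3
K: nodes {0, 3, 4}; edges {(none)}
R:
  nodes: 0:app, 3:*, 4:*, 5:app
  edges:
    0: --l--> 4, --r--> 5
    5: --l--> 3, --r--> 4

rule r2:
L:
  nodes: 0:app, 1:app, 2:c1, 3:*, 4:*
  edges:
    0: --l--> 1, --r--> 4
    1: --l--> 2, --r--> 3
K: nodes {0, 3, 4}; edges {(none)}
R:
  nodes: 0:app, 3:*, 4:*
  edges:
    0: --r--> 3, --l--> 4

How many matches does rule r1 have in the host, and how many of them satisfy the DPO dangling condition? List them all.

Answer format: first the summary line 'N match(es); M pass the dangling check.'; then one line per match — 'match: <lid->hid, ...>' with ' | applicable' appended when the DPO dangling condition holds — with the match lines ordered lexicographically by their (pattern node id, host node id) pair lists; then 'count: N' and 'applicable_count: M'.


1 match(es); 0 pass the dangling check.
match: 0->4, 1->2, 2->0, 3->1, 4->3
count: 1
applicable_count: 0


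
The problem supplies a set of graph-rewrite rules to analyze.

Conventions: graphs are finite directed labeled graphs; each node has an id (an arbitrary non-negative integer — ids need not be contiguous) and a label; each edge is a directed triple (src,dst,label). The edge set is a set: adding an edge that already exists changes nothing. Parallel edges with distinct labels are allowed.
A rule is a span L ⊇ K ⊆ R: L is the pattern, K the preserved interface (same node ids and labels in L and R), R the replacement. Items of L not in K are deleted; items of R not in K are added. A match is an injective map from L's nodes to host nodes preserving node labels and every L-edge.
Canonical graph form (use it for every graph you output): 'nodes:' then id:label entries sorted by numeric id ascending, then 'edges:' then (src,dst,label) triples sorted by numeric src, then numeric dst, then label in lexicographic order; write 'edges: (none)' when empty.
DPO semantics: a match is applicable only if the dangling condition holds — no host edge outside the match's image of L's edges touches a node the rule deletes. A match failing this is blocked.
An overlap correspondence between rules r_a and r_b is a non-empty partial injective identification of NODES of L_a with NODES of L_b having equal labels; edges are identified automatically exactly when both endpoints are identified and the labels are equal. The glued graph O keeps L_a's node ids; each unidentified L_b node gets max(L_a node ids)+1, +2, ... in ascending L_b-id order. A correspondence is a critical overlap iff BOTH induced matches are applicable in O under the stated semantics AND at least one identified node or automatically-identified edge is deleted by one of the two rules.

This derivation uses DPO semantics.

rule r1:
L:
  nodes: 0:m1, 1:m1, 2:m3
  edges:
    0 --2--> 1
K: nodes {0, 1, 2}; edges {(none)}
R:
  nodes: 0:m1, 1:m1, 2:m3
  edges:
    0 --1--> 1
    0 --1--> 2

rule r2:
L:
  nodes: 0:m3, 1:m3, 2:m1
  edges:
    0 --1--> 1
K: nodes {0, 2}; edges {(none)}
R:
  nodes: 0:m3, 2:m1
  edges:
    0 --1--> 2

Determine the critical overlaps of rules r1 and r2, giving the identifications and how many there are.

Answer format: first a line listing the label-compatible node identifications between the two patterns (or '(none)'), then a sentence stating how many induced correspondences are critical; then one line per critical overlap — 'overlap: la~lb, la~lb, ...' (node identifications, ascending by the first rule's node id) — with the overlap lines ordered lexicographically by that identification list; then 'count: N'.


label-compatible node identifications between L(r1) and L(r2): 0~2, 1~2, 2~0, 2~1
3 of the induced correspondences are critical overlaps of r1 and r2.
overlap: 0~2, 2~1
overlap: 1~2, 2~1
overlap: 2~1
count: 3


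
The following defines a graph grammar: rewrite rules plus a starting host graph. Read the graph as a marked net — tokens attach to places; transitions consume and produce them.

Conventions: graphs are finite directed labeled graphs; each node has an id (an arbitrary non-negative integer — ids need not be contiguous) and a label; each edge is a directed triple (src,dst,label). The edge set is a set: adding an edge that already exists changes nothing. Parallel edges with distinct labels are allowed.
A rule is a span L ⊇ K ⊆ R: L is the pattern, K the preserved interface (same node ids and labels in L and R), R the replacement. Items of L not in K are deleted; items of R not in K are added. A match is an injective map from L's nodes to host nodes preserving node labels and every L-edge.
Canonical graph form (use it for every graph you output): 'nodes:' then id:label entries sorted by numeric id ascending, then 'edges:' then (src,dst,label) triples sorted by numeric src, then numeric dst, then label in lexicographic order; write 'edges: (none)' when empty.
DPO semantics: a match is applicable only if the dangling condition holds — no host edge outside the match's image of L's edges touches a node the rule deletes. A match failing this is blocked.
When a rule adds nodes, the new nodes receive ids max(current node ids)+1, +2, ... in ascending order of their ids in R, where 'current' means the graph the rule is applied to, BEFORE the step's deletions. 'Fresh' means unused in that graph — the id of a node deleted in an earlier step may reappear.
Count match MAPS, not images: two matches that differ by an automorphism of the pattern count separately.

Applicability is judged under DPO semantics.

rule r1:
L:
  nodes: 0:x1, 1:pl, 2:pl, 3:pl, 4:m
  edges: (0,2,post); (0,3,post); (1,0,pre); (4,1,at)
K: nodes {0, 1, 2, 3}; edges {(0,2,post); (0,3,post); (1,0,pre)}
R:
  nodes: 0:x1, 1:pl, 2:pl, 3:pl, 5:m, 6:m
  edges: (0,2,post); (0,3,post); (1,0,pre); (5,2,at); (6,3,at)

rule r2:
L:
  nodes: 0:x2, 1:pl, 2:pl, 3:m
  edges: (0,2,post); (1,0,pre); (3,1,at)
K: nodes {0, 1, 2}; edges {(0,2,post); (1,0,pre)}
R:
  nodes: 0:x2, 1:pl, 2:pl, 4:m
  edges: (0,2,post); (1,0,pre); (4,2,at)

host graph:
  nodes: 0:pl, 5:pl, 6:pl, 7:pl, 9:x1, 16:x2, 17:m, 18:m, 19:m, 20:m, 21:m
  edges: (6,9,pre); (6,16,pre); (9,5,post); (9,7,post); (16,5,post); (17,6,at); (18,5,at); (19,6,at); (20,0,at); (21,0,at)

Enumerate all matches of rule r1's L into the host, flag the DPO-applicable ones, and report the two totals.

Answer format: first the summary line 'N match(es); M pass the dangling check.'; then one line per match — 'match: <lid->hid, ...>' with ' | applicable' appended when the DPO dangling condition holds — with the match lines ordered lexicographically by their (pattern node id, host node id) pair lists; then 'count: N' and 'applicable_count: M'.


4 match(es); 4 pass the dangling check.
match: 0->9, 1->6, 2->5, 3->7, 4->17 | applicable
match: 0->9, 1->6, 2->5, 3->7, 4->19 | applicable
match: 0->9, 1->6, 2->7, 3->5, 4->17 | applicable
match: 0->9, 1->6, 2->7, 3->5, 4->19 | applicable
count: 4
applicable_count: 4


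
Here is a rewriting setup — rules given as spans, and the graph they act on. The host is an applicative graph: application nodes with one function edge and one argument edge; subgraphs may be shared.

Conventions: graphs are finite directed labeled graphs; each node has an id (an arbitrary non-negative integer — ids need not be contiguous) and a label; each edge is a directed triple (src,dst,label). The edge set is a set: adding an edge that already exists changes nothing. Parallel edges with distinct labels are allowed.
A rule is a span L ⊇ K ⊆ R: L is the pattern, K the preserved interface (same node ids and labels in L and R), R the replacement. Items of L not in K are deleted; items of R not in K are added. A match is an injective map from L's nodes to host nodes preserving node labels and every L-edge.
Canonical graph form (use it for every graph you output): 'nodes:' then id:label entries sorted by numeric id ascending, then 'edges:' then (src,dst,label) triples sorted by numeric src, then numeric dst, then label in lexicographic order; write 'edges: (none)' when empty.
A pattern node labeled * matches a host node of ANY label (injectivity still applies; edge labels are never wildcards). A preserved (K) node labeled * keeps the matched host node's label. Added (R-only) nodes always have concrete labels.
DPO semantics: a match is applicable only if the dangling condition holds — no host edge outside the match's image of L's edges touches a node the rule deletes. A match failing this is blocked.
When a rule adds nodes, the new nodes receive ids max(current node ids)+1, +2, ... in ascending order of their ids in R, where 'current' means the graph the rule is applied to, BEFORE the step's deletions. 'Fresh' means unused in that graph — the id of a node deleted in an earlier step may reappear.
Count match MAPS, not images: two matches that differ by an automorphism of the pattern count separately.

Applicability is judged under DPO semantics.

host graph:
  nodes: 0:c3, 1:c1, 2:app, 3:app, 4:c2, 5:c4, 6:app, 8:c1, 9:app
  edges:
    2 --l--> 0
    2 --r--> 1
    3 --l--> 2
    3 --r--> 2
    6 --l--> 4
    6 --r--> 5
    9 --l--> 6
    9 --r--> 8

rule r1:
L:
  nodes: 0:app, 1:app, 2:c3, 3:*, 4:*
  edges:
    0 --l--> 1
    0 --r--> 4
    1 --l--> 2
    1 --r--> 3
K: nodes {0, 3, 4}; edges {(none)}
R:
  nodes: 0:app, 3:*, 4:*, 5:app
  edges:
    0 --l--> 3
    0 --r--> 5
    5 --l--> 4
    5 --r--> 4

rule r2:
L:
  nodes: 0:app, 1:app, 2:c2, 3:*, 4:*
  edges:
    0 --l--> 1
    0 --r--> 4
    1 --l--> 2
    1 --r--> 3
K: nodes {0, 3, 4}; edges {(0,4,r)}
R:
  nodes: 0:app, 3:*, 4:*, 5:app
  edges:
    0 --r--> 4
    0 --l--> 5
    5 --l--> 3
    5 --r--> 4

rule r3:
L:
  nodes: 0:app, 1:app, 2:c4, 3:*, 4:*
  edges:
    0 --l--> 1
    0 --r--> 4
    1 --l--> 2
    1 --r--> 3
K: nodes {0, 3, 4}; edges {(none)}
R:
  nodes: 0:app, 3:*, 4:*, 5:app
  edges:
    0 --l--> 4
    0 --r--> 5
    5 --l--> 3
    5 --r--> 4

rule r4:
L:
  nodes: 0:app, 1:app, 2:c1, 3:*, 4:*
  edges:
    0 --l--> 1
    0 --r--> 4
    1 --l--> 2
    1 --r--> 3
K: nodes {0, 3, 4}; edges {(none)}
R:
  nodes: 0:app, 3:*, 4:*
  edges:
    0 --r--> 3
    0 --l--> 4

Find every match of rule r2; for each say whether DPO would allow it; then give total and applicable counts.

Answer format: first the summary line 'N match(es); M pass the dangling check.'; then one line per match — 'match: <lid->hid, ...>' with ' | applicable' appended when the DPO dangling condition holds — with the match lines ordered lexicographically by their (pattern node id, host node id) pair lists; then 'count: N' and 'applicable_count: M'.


1 match(es); 1 pass the dangling check.
match: 0->9, 1->6, 2->4, 3->5, 4->8 | applicable
count: 1
applicable_count: 1


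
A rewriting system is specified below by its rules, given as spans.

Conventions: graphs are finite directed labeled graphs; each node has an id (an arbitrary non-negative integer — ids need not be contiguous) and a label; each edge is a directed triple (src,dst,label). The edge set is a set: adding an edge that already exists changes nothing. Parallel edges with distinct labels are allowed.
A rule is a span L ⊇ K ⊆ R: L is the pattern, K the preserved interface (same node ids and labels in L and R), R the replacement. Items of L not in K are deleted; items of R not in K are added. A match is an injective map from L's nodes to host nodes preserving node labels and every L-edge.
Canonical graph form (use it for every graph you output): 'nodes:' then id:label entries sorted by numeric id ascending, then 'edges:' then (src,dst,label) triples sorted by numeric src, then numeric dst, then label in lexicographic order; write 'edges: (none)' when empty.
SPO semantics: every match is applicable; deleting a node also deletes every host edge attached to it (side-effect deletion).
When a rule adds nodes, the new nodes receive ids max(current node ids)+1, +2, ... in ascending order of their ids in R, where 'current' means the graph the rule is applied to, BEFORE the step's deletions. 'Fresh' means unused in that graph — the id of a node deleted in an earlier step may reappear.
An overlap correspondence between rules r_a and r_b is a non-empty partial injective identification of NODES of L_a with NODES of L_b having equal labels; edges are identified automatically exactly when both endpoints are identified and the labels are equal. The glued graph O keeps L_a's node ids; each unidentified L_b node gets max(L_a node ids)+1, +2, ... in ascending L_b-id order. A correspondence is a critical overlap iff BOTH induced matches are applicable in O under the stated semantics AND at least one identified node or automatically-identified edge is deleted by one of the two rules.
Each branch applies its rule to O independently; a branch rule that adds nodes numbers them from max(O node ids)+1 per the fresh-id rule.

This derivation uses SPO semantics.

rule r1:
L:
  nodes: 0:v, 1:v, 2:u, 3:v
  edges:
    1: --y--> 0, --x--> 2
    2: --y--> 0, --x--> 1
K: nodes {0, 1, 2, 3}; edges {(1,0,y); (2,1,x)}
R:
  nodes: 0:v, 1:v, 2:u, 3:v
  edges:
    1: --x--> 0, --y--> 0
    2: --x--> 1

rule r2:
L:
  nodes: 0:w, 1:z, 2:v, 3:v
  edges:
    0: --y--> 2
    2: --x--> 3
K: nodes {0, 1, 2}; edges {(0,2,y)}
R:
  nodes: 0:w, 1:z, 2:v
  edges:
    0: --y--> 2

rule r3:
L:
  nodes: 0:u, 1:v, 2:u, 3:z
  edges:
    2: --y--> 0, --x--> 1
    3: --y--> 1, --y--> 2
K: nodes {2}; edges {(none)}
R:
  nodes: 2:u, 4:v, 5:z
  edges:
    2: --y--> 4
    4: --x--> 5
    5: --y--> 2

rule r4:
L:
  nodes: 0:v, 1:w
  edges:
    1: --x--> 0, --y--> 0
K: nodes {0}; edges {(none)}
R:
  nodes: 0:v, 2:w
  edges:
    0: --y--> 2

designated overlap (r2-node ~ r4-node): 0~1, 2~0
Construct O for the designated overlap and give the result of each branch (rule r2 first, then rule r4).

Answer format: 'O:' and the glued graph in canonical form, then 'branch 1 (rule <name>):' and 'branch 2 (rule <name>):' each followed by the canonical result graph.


O:
nodes: 0:w, 1:z, 2:v, 3:v
edges: (0,2,x); (0,2,y); (2,3,x)
branch 1 (rule r2):
nodes: 0:w, 1:z, 2:v
edges: (0,2,x); (0,2,y)
branch 2 (rule r4):
nodes: 1:z, 2:v, 3:v, 4:w
edges: (2,3,x); (2,4,y)


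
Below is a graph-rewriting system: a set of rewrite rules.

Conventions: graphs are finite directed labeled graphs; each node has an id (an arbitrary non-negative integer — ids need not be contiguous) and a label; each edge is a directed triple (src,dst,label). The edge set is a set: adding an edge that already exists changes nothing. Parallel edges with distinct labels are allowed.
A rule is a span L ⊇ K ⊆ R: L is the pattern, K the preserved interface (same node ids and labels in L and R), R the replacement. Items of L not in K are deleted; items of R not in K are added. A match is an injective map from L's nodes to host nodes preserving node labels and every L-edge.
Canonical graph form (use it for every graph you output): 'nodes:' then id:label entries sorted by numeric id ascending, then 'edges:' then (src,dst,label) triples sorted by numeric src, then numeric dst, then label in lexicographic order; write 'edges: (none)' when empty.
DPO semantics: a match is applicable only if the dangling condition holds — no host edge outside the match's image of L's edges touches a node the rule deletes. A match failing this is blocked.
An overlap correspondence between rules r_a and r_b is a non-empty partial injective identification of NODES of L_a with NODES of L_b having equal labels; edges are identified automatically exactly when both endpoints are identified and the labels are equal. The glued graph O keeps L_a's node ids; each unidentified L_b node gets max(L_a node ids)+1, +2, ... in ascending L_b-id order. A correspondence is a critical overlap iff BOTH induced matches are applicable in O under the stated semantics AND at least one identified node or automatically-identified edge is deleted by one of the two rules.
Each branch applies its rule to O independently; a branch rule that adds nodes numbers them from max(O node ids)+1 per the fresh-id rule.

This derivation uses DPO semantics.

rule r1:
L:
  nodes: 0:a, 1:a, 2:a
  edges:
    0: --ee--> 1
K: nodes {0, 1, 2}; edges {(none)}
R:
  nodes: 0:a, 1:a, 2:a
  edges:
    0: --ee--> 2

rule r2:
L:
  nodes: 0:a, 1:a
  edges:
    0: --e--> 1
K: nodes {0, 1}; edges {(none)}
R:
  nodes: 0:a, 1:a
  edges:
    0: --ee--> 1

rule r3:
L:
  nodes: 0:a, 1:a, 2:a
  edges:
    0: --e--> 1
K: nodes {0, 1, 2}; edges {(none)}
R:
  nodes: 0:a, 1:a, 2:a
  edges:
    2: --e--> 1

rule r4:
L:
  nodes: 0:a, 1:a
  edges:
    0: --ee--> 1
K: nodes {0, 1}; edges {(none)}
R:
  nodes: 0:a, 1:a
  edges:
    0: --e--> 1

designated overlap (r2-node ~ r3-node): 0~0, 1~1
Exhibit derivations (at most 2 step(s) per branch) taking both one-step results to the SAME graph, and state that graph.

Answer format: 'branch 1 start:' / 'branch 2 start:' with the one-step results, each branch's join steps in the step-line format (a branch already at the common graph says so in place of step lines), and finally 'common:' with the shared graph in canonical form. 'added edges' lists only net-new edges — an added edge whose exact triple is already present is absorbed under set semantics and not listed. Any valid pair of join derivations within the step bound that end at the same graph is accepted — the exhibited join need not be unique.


branch 1 start:
nodes: 0:a, 1:a, 2:a
edges: (0,1,ee)
branch 2 start:
nodes: 0:a, 1:a, 2:a
edges: (2,1,e)
branch 1 step 1: rule r4; match: 0->0, 1->1; deleted nodes (none); deleted edges (0,1,ee); added nodes (none); added edges (0,1,e); result: nodes: 0:a, 1:a, 2:a edges: (0,1,e)
branch 2 step 1: rule r3; match: 0->2, 1->1, 2->0; deleted nodes (none); deleted edges (2,1,e); added nodes (none); added edges (0,1,e); result: nodes: 0:a, 1:a, 2:a edges: (0,1,e)
common:
nodes: 0:a, 1:a, 2:a
edges: (0,1,e)


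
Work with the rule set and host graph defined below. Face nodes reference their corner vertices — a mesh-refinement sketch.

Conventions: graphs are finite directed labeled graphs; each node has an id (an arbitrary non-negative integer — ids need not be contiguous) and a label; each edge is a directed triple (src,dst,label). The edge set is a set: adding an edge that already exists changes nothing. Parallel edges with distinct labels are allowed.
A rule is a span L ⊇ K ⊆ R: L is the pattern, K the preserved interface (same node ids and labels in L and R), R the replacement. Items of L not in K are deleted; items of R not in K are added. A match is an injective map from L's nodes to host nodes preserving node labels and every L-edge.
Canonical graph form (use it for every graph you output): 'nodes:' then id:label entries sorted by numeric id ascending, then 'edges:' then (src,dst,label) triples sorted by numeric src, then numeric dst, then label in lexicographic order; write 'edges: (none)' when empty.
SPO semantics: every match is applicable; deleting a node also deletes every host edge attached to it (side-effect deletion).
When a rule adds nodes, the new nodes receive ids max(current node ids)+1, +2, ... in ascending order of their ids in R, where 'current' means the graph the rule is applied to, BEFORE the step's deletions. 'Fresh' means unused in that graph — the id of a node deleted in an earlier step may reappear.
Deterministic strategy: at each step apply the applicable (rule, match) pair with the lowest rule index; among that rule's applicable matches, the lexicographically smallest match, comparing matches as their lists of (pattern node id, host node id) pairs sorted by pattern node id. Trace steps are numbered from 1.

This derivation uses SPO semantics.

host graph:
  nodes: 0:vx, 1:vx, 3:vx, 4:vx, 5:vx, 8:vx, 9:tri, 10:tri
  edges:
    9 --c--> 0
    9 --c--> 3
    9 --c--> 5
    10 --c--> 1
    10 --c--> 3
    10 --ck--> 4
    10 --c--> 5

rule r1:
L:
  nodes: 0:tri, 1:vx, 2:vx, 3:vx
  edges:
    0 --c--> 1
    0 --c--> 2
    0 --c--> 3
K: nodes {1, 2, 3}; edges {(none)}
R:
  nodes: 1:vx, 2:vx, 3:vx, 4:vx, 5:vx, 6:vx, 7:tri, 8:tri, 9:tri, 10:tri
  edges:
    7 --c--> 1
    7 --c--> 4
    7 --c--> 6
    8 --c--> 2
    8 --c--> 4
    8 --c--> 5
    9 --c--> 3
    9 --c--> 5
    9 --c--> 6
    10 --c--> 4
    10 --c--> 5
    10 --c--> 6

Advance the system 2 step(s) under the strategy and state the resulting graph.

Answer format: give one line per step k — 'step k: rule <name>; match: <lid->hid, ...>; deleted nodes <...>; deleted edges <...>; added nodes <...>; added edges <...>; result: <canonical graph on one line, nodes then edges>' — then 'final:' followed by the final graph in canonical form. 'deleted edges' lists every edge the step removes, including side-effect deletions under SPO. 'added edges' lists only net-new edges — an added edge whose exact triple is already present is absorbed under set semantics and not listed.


step 1: rule r1; match: 0->9, 1->0, 2->3, 3->5; deleted nodes 9; deleted edges (9,0,c); (9,3,c); (9,5,c); added nodes 11, 12, 13, 14, 15, 16, 17; added edges (14,0,c); (14,11,c); (14,13,c); (15,3,c); (15,11,c); (15,12,c); (16,5,c); (16,12,c); (16,13,c); (17,11,c); (17,12,c); (17,13,c); result: nodes: 0:vx, 1:vx, 3:vx, 4:vx, 5:vx, 8:vx, 10:tri, 11:vx, 12:vx, 13:vx, 14:tri, 15:tri, 16:tri, 17:tri edges: (10,1,c); (10,3,c); (10,4,ck); (10,5,c); (14,0,c); (14,11,c); (14,13,c); (15,3,c); (15,11,c); (15,12,c); (16,5,c); (16,12,c); (16,13,c); (17,11,c); (17,12,c); (17,13,c)
step 2: rule r1; match: 0->10, 1->1, 2->3, 3->5; deleted nodes 10; deleted edges (10,1,c); (10,3,c); (10,4,ck); (10,5,c); added nodes 18, 19, 20, 21, 22, 23, 24; added edges (21,1,c); (21,18,c); (21,20,c); (22,3,c); (22,18,c); (22,19,c); (23,5,c); (23,19,c); (23,20,c); (24,18,c); (24,19,c); (24,20,c); result: nodes: 0:vx, 1:vx, 3:vx, 4:vx, 5:vx, 8:vx, 11:vx, 12:vx, 13:vx, 14:tri, 15:tri, 16:tri, 17:tri, 18:vx, 19:vx, 20:vx, 21:tri, 22:tri, 23:tri, 24:tri edges: (14,0,c); (14,11,c); (14,13,c); (15,3,c); (15,11,c); (15,12,c); (16,5,c); (16,12,c); (16,13,c); (17,11,c); (17,12,c); (17,13,c); (21,1,c); (21,18,c); (21,20,c); (22,3,c); (22,18,c); (22,19,c); (23,5,c); (23,19,c); (23,20,c); (24,18,c); (24,19,c); (24,20,c)
final:
nodes: 0:vx, 1:vx, 3:vx, 4:vx, 5:vx, 8:vx, 11:vx, 12:vx, 13:vx, 14:tri, 15:tri, 16:tri, 17:tri, 18:vx, 19:vx, 20:vx, 21:tri, 22:tri, 23:tri, 24:tri
edges: (14,0,c); (14,11,c); (14,13,c); (15,3,c); (15,11,c); (15,12,c); (16,5,c); (16,12,c); (16,13,c); (17,11,c); (17,12,c); (17,13,c); (21,1,c); (21,18,c); (21,20,c); (22,3,c); (22,18,c); (22,19,c); (23,5,c); (23,19,c); (23,20,c); (24,18,c); (24,19,c); (24,20,c)
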